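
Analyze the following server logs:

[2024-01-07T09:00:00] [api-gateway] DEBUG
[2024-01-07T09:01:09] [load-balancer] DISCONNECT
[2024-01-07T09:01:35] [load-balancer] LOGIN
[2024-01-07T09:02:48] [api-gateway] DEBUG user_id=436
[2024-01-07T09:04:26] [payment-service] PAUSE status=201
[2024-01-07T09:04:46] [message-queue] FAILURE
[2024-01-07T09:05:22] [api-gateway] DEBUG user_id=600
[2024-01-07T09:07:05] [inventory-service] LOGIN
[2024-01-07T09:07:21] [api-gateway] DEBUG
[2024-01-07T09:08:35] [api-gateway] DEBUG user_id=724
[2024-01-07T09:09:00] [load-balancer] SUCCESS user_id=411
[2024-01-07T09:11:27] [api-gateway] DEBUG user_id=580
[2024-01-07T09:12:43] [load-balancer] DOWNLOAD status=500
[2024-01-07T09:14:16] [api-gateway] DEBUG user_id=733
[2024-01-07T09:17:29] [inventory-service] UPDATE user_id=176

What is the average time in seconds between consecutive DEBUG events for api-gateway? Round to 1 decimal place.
142.7

To calculate average interval:

1. Find all DEBUG events for api-gateway in order
2. Calculate time gaps between consecutive events
3. Compute mean of gaps: 856 / 6 = 142.7 seconds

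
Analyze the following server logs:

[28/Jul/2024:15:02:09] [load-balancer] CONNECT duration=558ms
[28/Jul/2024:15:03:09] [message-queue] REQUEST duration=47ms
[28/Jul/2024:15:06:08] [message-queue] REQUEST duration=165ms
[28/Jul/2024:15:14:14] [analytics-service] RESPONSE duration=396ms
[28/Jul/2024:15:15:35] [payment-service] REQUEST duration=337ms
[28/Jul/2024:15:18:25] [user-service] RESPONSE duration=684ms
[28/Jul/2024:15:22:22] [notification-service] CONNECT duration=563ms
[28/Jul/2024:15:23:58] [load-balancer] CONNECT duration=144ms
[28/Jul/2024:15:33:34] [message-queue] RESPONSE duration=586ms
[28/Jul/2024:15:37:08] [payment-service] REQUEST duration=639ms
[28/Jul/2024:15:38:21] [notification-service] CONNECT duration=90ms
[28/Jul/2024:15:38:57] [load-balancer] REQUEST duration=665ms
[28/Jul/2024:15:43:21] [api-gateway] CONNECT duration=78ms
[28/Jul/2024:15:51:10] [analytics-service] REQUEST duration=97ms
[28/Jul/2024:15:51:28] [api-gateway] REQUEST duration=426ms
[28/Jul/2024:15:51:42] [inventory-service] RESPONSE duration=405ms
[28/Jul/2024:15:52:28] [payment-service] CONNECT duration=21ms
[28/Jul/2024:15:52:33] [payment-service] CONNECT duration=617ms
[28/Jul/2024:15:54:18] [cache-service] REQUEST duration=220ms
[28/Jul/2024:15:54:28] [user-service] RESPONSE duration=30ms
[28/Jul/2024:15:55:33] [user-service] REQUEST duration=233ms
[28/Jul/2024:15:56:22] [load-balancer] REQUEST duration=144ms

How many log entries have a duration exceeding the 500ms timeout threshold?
7

To count timeouts:

1. Threshold: 500ms
2. Extract duration from each log entry
3. Count entries where duration > 500
4. Timeout count: 7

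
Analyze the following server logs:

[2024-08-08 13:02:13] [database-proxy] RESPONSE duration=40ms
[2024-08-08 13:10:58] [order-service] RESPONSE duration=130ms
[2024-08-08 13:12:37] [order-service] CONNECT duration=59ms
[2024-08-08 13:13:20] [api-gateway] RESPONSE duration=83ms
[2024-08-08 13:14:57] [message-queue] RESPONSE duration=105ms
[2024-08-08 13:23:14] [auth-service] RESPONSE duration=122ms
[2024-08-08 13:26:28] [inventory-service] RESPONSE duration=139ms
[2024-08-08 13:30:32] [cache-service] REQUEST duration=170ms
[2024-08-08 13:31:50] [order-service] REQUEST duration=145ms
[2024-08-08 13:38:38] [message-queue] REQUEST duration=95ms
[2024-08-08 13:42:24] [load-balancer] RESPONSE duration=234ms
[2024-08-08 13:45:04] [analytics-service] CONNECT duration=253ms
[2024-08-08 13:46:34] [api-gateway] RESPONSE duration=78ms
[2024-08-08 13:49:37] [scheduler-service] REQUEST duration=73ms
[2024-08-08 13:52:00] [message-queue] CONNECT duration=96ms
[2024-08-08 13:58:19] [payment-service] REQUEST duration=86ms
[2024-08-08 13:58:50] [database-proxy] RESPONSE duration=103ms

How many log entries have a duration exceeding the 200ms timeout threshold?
2

To count timeouts:

1. Threshold: 200ms
2. Extract duration from each log entry
3. Count entries where duration > 200
4. Timeout count: 2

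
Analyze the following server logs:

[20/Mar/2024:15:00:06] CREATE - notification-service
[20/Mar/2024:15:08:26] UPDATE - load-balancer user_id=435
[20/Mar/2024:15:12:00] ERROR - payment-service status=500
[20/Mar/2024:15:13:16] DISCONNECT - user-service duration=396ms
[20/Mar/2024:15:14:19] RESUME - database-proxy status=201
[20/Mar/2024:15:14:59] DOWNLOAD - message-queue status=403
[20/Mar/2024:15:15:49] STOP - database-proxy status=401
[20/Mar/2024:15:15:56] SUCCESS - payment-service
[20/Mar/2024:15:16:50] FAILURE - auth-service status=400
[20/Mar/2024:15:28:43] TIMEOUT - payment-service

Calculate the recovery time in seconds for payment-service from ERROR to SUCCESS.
236

To calculate recovery time:

1. Find ERROR event for payment-service: 20/Mar/2024:15:12:00
2. Find next SUCCESS event for payment-service: 20/Mar/2024:15:15:56
3. Recovery time: 20/Mar/2024:15:15:56 - 20/Mar/2024:15:12:00 = 236 seconds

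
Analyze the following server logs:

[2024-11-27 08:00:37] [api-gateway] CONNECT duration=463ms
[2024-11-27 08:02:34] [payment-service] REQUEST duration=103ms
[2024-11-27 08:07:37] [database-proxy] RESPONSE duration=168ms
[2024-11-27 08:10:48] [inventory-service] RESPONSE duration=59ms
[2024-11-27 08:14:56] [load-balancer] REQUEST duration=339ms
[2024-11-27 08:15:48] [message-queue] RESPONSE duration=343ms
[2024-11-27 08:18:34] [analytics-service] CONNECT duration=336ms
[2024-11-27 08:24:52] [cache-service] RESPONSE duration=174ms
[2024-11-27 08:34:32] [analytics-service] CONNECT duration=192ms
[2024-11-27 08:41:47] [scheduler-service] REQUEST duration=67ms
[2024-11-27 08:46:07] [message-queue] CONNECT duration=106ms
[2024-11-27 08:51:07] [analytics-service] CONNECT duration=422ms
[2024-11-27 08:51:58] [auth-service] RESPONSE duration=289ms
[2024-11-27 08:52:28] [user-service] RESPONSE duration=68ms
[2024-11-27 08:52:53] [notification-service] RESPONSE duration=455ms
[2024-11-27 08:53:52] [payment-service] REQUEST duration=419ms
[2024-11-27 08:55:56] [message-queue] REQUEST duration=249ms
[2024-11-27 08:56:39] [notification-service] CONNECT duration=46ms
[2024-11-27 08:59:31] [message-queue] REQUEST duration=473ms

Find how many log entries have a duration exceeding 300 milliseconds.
8

To count timeouts:

1. Threshold: 300ms
2. Extract duration from each log entry
3. Count entries where duration > 300
4. Timeout count: 8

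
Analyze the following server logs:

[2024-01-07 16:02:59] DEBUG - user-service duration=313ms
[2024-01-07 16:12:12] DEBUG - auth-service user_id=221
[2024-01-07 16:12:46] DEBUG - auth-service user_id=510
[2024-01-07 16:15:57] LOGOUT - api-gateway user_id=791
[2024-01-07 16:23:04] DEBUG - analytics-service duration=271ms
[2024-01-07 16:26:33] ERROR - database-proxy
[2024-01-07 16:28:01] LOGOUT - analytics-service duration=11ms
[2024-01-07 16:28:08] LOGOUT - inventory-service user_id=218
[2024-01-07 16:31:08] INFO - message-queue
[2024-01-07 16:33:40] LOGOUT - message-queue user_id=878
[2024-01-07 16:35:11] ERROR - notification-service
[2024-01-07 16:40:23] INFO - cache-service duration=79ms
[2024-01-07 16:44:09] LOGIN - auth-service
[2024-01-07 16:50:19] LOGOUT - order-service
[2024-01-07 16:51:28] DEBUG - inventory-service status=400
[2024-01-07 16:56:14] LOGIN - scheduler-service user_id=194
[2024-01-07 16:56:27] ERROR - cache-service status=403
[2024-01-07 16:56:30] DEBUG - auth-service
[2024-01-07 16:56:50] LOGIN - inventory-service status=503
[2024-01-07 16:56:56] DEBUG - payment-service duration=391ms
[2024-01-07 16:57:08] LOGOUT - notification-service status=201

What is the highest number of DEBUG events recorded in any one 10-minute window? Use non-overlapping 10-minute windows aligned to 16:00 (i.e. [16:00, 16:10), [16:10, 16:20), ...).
3

To find the burst window:

1. Divide the log period into non-overlapping 10-minute windows starting at 16:00
2. Count DEBUG events in each window
3. Find the window with maximum count
4. Maximum events in a window: 3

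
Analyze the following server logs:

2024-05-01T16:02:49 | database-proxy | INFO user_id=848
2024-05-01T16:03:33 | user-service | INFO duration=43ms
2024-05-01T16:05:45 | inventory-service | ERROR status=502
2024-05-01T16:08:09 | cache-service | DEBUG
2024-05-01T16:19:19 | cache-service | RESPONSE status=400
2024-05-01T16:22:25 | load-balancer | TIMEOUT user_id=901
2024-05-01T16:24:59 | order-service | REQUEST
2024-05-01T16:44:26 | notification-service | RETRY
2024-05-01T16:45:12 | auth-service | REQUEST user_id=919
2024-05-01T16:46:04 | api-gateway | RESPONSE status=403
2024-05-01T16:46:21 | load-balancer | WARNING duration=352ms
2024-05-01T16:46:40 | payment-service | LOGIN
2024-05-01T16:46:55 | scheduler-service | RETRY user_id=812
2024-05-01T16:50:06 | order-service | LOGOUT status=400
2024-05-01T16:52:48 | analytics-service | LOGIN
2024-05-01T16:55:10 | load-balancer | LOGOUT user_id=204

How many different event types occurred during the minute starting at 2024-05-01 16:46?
4

To count unique event types:

1. Filter events in the minute starting at 2024-05-01 16:46
2. Extract event types from matching entries
3. Count unique types: 4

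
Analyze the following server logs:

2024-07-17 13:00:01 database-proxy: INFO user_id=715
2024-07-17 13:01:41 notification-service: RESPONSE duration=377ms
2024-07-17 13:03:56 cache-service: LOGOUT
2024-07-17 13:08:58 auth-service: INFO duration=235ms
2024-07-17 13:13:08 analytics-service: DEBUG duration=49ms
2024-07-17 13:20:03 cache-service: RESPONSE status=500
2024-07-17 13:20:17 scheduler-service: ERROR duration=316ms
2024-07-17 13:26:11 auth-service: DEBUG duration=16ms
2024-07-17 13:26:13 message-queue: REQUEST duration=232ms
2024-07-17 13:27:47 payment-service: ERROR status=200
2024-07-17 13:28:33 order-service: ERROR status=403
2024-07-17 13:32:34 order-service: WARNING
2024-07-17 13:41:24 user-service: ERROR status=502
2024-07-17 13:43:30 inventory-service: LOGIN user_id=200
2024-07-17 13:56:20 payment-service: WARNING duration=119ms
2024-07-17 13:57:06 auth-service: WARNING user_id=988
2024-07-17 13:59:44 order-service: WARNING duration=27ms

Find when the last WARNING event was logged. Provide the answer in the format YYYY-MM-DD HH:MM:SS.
2024-07-17 13:59:44

To find the last event:

1. Filter for all WARNING events
2. Sort by timestamp
3. Select the last one
4. Timestamp: 2024-07-17 13:59:44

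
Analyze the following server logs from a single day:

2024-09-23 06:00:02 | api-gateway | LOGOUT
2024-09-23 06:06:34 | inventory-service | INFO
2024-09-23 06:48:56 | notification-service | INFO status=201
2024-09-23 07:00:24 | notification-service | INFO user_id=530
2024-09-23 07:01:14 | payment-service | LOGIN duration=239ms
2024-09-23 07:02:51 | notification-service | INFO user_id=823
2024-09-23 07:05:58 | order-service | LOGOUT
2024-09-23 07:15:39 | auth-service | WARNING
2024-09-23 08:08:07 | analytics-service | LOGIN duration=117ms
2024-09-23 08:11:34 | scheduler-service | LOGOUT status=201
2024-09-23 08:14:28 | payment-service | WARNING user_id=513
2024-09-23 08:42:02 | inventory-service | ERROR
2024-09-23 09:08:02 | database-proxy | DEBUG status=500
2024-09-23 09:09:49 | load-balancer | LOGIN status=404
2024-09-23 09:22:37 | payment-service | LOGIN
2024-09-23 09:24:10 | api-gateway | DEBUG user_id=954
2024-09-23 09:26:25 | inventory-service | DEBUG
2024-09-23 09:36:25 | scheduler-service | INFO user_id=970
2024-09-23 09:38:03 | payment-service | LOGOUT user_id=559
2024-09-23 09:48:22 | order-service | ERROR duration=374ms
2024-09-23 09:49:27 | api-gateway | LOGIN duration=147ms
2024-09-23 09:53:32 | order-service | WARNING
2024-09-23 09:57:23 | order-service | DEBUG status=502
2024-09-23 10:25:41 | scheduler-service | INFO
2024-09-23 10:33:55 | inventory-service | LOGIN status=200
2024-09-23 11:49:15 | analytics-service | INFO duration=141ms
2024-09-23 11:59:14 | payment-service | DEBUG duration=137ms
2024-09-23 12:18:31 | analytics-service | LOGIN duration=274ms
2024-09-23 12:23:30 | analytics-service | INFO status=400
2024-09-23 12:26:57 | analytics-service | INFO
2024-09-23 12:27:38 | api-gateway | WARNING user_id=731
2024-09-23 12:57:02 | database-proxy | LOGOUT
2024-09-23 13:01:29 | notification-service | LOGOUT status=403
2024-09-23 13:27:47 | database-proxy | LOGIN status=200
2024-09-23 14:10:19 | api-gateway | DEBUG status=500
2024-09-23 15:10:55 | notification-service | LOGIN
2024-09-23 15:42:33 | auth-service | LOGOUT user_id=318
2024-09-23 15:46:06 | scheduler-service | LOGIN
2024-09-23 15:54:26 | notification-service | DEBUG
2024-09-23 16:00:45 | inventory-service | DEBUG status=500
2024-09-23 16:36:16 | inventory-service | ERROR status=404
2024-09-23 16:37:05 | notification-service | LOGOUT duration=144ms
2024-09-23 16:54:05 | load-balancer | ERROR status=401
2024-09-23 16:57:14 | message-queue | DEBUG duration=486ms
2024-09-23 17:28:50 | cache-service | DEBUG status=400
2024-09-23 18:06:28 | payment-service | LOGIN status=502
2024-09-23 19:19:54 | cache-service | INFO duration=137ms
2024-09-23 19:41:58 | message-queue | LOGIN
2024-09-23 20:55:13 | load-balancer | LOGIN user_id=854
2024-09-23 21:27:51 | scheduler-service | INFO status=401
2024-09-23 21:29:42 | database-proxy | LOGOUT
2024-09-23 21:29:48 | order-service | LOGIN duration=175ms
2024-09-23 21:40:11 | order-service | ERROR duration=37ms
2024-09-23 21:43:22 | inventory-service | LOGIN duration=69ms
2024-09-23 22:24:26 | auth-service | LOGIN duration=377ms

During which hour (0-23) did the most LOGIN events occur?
9

To find the peak hour:

1. Group all LOGIN events by hour
2. Count events in each hour
3. Find hour with maximum count
4. Peak hour: 9 (with 3 events)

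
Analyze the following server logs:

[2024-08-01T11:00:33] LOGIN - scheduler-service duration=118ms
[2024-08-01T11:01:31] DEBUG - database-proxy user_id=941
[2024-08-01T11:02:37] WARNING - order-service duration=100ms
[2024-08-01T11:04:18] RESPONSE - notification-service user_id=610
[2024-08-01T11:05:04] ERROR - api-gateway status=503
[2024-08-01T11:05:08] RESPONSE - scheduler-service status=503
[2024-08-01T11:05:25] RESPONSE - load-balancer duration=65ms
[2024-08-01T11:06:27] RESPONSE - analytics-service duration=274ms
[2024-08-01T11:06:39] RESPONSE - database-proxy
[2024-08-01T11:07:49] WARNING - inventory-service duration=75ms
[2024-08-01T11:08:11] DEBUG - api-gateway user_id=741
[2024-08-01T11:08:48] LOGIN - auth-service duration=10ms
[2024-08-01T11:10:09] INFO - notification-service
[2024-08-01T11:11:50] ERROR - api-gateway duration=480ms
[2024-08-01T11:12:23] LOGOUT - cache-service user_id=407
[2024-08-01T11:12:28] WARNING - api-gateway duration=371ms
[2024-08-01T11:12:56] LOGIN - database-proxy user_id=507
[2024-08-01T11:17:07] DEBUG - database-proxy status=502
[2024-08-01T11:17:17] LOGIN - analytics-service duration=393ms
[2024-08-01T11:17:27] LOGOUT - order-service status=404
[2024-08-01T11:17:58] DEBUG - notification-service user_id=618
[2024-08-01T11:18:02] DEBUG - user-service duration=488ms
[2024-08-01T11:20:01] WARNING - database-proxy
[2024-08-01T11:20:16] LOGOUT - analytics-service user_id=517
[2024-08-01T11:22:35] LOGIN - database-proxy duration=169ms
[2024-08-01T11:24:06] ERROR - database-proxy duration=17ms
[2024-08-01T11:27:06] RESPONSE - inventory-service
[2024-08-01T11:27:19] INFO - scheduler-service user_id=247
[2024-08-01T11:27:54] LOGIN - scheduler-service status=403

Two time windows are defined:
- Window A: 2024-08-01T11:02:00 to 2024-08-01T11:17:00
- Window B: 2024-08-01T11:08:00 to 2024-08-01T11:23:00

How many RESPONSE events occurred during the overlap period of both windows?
0

To find overlap events:

1. Window A: 2024-08-01T11:02:00 to 2024-08-01T11:17:00
2. Window B: 2024-08-01T11:08:00 to 2024-08-01T11:23:00
3. Overlap period: 2024-08-01T11:08:00 to 2024-08-01T11:17:00
4. Count RESPONSE events in overlap: 0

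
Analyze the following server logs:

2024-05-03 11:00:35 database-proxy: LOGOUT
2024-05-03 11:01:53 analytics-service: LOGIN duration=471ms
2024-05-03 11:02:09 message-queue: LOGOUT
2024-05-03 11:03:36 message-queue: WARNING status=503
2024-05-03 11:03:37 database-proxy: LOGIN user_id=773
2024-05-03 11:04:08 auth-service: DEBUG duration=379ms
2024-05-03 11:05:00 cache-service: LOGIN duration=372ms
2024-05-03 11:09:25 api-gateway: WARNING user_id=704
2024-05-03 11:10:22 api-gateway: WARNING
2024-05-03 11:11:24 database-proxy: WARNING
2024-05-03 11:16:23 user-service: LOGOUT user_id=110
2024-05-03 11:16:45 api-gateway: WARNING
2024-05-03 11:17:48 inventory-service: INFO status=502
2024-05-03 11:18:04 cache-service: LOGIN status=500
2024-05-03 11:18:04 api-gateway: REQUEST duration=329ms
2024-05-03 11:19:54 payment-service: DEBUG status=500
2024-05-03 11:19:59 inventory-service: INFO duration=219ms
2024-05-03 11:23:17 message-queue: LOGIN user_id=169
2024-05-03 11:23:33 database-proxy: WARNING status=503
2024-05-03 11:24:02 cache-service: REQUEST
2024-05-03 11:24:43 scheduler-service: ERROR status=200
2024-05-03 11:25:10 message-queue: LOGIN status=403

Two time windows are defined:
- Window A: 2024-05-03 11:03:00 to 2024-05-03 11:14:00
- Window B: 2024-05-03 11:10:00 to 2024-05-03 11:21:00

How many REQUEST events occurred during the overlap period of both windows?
0

To find overlap events:

1. Window A: 2024-05-03 11:03:00 to 2024-05-03 11:14:00
2. Window B: 2024-05-03 11:10:00 to 2024-05-03 11:21:00
3. Overlap period: 2024-05-03 11:10:00 to 2024-05-03 11:14:00
4. Count REQUEST events in overlap: 0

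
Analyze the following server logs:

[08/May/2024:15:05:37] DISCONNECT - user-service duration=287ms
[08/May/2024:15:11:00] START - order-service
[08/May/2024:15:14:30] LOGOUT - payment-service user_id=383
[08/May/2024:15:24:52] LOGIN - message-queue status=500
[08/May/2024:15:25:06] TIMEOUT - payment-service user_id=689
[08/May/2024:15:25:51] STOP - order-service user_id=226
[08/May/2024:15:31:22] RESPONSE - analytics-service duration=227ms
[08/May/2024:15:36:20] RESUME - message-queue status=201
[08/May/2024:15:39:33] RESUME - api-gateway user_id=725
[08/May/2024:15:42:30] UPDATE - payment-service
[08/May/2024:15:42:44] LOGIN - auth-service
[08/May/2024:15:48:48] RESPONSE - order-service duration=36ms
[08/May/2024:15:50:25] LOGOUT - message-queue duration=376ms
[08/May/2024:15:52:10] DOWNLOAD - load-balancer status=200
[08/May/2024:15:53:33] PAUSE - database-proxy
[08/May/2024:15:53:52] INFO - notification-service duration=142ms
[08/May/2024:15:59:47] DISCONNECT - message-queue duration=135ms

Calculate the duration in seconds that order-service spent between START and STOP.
891

To calculate state duration:

1. Find START event for order-service: 08/May/2024:15:11:00
2. Find STOP event for order-service: 08/May/2024:15:25:51
3. Calculate duration: 08/May/2024:15:25:51 - 08/May/2024:15:11:00 = 891 seconds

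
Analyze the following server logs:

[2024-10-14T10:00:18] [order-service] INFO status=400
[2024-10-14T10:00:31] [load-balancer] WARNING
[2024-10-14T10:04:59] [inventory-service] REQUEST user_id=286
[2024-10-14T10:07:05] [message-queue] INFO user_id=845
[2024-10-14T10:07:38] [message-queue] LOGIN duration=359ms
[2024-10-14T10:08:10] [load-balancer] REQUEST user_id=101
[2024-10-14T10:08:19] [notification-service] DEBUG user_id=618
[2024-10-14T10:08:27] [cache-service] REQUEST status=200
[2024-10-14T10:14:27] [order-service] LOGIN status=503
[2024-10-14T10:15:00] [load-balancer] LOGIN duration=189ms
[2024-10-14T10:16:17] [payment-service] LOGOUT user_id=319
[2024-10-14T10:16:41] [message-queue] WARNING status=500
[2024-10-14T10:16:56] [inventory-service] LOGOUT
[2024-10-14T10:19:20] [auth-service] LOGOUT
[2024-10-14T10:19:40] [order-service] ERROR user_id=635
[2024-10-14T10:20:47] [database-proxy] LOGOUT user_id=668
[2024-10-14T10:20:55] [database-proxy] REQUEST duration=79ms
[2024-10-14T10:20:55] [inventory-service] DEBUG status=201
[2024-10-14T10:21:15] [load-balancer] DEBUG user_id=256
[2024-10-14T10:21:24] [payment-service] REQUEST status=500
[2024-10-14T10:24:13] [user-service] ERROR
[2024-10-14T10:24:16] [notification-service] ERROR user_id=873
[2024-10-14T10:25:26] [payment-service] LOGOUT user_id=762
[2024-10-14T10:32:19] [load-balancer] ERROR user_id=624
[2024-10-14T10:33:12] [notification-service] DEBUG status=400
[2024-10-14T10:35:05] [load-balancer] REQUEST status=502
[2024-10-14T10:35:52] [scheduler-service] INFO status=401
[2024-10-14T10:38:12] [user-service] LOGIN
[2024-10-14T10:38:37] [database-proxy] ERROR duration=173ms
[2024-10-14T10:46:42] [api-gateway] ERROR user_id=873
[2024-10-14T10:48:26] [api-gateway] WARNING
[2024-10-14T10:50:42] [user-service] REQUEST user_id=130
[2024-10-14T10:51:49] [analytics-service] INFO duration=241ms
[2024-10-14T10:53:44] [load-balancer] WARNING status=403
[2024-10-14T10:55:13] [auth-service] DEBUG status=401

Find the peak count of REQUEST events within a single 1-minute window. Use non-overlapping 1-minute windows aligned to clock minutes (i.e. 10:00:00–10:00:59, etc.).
2

To find the burst window:

1. Divide the log period into non-overlapping 1-minute windows starting at 10:00
2. Count REQUEST events in each window
3. Find the window with maximum count
4. Maximum events in a window: 2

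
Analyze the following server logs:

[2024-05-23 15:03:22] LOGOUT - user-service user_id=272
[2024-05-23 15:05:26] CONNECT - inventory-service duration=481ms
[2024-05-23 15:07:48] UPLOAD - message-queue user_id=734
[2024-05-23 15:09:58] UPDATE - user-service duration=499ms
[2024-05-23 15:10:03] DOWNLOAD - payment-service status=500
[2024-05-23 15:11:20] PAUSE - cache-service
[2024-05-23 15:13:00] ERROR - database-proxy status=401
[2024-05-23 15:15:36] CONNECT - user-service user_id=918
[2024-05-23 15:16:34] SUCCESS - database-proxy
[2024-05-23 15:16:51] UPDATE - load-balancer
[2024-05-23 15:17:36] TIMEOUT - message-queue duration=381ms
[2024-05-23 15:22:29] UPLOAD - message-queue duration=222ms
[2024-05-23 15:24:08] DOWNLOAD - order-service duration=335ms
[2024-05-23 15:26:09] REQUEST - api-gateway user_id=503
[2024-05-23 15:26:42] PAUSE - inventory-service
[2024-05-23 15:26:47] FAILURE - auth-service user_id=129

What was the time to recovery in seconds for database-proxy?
214

To calculate recovery time:

1. Find ERROR event for database-proxy: 2024-05-23 15:13:00
2. Find next SUCCESS event for database-proxy: 2024-05-23 15:16:34
3. Recovery time: 2024-05-23 15:16:34 - 2024-05-23 15:13:00 = 214 seconds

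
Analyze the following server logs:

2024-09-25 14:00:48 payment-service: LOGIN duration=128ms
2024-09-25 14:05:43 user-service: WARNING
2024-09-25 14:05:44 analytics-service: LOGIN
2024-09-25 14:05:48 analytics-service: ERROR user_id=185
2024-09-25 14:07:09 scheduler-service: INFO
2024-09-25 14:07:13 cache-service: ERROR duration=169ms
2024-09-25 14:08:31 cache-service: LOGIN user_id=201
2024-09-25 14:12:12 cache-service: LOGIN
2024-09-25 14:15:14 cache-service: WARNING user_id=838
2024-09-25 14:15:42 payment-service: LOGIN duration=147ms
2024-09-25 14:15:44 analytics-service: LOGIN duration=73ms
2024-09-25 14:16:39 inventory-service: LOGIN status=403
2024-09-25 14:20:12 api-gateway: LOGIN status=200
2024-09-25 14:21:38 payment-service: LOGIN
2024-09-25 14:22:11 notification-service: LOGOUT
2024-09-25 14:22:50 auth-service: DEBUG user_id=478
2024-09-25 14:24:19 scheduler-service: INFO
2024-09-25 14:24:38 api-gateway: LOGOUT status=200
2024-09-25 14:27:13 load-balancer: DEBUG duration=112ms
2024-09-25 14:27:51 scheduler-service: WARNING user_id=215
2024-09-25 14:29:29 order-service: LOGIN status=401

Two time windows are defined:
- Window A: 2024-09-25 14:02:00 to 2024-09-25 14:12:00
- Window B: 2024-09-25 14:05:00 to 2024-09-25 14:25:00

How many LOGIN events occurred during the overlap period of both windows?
2

To find overlap events:

1. Window A: 2024-09-25 14:02:00 to 2024-09-25 14:12:00
2. Window B: 2024-09-25 14:05:00 to 2024-09-25 14:25:00
3. Overlap period: 2024-09-25 14:05:00 to 2024-09-25 14:12:00
4. Count LOGIN events in overlap: 2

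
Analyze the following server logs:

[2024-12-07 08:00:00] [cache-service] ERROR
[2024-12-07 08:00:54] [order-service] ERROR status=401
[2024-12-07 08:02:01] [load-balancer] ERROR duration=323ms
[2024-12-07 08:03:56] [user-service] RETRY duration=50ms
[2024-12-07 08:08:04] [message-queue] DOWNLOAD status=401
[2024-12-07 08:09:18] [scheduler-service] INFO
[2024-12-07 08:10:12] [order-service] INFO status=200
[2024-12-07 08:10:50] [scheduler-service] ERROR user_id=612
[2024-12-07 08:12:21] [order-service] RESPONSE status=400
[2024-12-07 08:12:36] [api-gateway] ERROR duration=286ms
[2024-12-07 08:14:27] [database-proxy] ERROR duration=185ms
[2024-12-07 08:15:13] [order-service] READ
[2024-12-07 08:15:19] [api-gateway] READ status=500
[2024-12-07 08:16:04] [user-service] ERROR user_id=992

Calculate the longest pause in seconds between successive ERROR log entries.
529

To find the longest gap:

1. Extract all ERROR events in chronological order
2. Calculate time differences between consecutive events
3. Find the maximum difference
4. Longest gap: 529 seconds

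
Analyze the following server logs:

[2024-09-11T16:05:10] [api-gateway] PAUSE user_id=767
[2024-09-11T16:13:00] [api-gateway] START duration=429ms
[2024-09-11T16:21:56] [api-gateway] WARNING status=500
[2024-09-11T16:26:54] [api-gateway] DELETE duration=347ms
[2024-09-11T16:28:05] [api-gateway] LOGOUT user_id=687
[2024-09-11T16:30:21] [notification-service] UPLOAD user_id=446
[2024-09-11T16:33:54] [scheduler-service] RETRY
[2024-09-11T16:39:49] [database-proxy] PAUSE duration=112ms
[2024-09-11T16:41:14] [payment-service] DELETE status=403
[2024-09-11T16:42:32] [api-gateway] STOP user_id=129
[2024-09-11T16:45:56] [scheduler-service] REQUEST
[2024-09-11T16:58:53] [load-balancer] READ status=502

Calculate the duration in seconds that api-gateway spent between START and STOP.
1772

To calculate state duration:

1. Find START event for api-gateway: 2024-09-11T16:13:00
2. Find STOP event for api-gateway: 2024-09-11T16:42:32
3. Calculate duration: 2024-09-11T16:42:32 - 2024-09-11T16:13:00 = 1772 seconds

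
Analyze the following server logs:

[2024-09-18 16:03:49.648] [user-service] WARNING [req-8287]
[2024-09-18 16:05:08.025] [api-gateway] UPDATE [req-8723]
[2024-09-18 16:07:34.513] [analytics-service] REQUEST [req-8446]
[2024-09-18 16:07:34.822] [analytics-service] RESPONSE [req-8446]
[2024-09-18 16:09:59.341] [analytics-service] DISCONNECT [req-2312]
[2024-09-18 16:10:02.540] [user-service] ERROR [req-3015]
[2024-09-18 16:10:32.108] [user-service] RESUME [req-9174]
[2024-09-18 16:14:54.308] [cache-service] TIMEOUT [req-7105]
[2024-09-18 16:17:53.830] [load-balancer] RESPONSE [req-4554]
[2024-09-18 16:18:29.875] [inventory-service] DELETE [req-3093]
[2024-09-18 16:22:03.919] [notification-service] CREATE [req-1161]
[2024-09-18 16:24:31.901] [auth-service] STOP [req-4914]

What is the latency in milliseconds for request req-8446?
309

To calculate latency:

1. Find REQUEST with id req-8446: 2024-09-18 16:07:34.513
2. Find RESPONSE with id req-8446: 2024-09-18 16:07:34.822
3. Latency: 2024-09-18 16:07:34.822 - 2024-09-18 16:07:34.513 = 309ms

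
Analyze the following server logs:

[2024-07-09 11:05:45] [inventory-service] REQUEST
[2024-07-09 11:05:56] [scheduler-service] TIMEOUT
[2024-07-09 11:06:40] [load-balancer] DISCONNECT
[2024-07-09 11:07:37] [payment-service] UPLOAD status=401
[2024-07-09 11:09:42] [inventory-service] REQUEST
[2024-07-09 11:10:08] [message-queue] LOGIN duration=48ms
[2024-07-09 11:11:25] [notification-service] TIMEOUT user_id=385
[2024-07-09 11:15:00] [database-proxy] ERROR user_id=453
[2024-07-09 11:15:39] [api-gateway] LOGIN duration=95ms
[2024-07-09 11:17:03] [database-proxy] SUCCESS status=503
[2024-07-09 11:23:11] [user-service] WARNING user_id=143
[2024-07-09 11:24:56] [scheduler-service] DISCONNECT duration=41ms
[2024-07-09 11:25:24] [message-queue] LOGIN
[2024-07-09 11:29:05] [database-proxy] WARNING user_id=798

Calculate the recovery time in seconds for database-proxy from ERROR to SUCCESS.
123

To calculate recovery time:

1. Find ERROR event for database-proxy: 2024-07-09 11:15:00
2. Find next SUCCESS event for database-proxy: 2024-07-09 11:17:03
3. Recovery time: 2024-07-09 11:17:03 - 2024-07-09 11:15:00 = 123 seconds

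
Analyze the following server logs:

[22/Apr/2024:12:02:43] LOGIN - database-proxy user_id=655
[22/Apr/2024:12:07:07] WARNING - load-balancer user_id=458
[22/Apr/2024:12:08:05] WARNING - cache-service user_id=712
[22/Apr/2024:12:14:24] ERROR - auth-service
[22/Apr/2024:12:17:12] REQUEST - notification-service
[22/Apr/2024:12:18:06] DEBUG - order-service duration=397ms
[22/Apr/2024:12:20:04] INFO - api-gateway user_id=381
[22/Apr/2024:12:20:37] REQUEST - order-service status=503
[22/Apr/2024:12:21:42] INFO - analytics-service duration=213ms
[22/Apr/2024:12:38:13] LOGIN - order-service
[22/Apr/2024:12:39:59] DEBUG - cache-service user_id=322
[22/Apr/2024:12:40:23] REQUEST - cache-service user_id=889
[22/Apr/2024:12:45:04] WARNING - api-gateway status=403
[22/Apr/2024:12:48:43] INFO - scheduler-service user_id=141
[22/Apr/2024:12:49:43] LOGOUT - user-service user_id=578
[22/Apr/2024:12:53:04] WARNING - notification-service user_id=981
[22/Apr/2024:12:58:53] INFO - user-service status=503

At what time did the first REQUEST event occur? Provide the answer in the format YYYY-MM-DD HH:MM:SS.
2024-04-22 12:17:12

To find the first event:

1. Filter for all REQUEST events
2. Sort by timestamp
3. Select the first one
4. Timestamp: 2024-04-22 12:17:12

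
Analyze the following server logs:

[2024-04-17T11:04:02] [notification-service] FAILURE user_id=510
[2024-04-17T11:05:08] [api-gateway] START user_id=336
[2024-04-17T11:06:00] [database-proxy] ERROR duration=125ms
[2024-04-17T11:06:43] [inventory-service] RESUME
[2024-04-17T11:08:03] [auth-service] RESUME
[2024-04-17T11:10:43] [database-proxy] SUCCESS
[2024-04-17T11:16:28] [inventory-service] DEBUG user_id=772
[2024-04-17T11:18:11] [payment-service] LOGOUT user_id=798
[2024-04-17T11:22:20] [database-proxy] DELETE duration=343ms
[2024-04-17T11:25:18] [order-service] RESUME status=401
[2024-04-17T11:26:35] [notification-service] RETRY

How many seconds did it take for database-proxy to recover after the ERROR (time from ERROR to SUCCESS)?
283

To calculate recovery time:

1. Find ERROR event for database-proxy: 2024-04-17T11:06:00
2. Find next SUCCESS event for database-proxy: 2024-04-17T11:10:43
3. Recovery time: 2024-04-17T11:10:43 - 2024-04-17T11:06:00 = 283 seconds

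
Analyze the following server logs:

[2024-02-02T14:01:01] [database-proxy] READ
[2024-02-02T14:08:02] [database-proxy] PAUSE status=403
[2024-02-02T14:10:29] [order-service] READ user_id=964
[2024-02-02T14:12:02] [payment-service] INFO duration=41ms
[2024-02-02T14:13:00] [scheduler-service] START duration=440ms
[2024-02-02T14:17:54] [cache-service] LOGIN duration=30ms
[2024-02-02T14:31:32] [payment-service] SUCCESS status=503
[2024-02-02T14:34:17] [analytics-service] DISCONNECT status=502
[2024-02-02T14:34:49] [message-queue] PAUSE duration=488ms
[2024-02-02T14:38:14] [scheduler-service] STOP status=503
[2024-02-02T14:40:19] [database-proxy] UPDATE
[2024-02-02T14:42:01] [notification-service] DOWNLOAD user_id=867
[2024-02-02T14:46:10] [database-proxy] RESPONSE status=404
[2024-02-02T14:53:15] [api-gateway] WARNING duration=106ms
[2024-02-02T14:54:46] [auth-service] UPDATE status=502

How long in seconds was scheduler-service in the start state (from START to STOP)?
1514

To calculate state duration:

1. Find START event for scheduler-service: 2024-02-02T14:13:00
2. Find STOP event for scheduler-service: 2024-02-02T14:38:14
3. Calculate duration: 2024-02-02T14:38:14 - 2024-02-02T14:13:00 = 1514 seconds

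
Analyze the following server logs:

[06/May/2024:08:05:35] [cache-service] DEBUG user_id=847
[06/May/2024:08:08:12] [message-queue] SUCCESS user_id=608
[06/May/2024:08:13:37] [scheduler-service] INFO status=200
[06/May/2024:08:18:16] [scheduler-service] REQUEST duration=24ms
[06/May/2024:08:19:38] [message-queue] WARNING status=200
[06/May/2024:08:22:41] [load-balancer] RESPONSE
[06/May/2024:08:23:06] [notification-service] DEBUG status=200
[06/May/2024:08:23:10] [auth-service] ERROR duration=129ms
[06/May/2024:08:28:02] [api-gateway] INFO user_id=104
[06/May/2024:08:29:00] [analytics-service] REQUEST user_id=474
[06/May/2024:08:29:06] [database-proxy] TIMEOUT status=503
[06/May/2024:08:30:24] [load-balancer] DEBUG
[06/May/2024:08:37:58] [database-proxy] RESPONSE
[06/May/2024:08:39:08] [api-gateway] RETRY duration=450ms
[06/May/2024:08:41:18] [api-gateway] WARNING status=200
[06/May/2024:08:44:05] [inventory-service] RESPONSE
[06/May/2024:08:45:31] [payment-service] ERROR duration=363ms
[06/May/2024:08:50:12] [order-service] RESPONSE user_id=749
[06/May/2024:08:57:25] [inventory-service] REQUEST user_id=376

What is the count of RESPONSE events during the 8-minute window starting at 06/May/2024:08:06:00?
0

To count events in the time window:

1. Window boundaries: 06/May/2024:08:06:00 to 06/May/2024:08:14:00
2. Filter for RESPONSE events within this window
3. Count matching events: 0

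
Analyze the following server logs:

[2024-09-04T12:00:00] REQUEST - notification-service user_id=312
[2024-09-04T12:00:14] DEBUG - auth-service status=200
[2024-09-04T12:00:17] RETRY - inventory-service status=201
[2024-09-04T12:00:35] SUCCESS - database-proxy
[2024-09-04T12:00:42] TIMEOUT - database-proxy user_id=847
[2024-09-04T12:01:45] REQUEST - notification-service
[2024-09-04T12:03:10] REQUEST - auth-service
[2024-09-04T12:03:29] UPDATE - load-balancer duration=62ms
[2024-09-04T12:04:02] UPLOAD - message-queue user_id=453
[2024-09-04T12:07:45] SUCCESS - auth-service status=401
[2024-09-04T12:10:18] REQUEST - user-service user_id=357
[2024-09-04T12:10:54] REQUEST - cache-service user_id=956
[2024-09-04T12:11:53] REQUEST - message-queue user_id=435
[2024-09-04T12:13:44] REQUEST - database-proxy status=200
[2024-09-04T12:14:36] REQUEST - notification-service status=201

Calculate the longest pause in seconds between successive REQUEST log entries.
428

To find the longest gap:

1. Extract all REQUEST events in chronological order
2. Calculate time differences between consecutive events
3. Find the maximum difference
4. Longest gap: 428 seconds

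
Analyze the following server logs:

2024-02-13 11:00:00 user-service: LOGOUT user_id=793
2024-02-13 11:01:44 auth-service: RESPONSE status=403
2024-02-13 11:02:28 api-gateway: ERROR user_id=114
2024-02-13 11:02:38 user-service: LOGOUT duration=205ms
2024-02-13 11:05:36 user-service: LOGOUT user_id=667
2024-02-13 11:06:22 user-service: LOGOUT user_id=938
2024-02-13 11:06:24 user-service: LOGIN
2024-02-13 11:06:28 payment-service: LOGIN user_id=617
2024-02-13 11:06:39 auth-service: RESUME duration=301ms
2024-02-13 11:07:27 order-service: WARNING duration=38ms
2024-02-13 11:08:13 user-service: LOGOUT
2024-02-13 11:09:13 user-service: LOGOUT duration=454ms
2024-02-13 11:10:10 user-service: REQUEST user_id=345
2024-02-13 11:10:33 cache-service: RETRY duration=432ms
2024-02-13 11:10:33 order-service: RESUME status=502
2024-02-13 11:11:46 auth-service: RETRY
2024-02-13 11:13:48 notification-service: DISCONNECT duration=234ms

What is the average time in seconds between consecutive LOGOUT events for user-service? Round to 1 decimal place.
110.6

To calculate average interval:

1. Find all LOGOUT events for user-service in order
2. Calculate time gaps between consecutive events
3. Compute mean of gaps: 553 / 5 = 110.6 seconds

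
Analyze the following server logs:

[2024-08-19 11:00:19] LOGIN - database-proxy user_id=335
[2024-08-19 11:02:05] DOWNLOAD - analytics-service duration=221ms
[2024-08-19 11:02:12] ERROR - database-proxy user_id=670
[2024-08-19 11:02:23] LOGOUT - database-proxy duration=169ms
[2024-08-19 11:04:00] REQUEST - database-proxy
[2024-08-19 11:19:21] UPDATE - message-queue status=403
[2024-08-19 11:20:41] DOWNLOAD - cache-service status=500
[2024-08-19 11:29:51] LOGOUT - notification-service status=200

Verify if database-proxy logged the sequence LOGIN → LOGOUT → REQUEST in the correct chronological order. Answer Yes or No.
Yes

To verify sequence order:

1. Find all events in sequence LOGIN → LOGOUT → REQUEST for database-proxy
2. Extract their timestamps
3. Check if timestamps are in ascending order
4. Result: Yes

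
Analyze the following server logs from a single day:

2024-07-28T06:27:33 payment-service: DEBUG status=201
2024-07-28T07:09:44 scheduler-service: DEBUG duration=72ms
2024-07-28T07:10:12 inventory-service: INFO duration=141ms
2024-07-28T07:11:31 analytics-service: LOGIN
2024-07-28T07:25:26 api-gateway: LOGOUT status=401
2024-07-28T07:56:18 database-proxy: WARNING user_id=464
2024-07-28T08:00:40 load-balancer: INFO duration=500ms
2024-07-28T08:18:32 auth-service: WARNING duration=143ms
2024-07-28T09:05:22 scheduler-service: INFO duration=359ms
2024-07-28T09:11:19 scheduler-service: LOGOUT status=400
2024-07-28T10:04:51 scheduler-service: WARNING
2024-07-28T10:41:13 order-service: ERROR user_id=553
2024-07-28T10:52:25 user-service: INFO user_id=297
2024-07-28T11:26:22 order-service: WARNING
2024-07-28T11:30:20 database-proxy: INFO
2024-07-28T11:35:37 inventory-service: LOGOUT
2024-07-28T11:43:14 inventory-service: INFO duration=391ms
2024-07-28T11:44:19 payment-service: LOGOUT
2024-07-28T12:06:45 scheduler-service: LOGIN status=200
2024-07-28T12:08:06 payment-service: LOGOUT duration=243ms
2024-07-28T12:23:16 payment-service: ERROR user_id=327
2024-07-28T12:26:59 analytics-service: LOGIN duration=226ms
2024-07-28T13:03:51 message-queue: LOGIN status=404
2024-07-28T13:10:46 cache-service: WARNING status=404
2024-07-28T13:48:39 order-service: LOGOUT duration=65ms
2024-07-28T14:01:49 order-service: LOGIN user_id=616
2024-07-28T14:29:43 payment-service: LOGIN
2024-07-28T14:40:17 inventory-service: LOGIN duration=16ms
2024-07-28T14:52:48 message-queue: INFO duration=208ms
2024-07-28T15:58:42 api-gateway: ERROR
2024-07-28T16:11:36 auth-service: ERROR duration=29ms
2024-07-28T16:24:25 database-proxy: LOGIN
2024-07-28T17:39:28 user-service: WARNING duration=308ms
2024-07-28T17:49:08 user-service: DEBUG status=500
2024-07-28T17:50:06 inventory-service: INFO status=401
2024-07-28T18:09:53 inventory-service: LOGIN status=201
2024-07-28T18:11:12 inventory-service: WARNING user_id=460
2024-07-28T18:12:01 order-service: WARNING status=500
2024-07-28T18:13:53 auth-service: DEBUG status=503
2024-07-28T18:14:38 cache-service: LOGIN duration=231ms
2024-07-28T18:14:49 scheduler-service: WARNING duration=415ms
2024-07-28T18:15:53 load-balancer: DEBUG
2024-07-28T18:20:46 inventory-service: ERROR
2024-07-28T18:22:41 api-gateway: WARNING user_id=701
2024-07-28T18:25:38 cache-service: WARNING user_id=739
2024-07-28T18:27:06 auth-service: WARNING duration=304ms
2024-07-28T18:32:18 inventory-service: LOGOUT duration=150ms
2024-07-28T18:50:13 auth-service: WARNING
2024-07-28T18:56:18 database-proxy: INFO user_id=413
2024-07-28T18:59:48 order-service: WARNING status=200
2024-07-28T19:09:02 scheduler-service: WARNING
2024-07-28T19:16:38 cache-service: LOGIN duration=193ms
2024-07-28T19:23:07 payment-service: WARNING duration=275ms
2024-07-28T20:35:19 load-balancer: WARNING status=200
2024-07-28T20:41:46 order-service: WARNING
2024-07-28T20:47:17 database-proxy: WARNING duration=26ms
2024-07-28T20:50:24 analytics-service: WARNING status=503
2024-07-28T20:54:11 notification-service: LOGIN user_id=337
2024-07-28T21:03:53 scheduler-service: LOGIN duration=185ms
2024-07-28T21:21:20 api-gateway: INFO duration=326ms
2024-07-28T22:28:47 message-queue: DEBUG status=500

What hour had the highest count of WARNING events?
18

To find the peak hour:

1. Group all WARNING events by hour
2. Count events in each hour
3. Find hour with maximum count
4. Peak hour: 18 (with 8 events)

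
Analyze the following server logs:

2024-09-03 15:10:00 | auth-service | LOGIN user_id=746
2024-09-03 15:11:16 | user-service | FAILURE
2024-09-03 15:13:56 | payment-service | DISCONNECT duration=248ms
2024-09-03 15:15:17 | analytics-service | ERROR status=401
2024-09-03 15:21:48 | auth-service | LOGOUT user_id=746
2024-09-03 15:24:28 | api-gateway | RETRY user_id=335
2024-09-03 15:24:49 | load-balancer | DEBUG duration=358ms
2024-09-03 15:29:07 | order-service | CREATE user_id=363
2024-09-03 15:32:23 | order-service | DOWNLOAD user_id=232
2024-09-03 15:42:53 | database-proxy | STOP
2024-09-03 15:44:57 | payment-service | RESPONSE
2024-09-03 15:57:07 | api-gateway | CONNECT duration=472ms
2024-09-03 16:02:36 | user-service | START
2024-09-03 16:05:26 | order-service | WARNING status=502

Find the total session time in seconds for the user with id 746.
708

To calculate session duration:

1. Find LOGIN event for user_id=746: 2024-09-03 15:10:00
2. Find LOGOUT event for user_id=746: 2024-09-03 15:21:48
3. Session duration: 2024-09-03 15:21:48 - 2024-09-03 15:10:00 = 708 seconds (11 minutes)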